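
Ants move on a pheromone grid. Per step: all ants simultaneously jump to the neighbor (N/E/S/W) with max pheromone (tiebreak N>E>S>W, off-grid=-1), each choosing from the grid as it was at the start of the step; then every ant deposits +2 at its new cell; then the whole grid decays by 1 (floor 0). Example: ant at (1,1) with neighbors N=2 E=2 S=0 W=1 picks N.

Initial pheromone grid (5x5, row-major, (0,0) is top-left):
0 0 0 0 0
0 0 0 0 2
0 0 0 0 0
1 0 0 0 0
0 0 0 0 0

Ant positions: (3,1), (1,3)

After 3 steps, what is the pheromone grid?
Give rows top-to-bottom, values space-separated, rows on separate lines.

After step 1: ants at (3,0),(1,4)
  0 0 0 0 0
  0 0 0 0 3
  0 0 0 0 0
  2 0 0 0 0
  0 0 0 0 0
After step 2: ants at (2,0),(0,4)
  0 0 0 0 1
  0 0 0 0 2
  1 0 0 0 0
  1 0 0 0 0
  0 0 0 0 0
After step 3: ants at (3,0),(1,4)
  0 0 0 0 0
  0 0 0 0 3
  0 0 0 0 0
  2 0 0 0 0
  0 0 0 0 0

0 0 0 0 0
0 0 0 0 3
0 0 0 0 0
2 0 0 0 0
0 0 0 0 0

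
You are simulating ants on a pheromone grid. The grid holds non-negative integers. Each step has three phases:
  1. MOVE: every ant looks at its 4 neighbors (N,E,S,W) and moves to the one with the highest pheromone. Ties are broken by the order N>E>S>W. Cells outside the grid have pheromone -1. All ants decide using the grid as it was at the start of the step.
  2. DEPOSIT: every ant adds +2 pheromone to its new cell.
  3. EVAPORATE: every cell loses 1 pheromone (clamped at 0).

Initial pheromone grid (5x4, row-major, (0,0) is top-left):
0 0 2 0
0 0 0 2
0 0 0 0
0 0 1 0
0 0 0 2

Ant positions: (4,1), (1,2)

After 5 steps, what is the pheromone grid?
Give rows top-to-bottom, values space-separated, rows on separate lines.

After step 1: ants at (3,1),(0,2)
  0 0 3 0
  0 0 0 1
  0 0 0 0
  0 1 0 0
  0 0 0 1
After step 2: ants at (2,1),(0,3)
  0 0 2 1
  0 0 0 0
  0 1 0 0
  0 0 0 0
  0 0 0 0
After step 3: ants at (1,1),(0,2)
  0 0 3 0
  0 1 0 0
  0 0 0 0
  0 0 0 0
  0 0 0 0
After step 4: ants at (0,1),(0,3)
  0 1 2 1
  0 0 0 0
  0 0 0 0
  0 0 0 0
  0 0 0 0
After step 5: ants at (0,2),(0,2)
  0 0 5 0
  0 0 0 0
  0 0 0 0
  0 0 0 0
  0 0 0 0

0 0 5 0
0 0 0 0
0 0 0 0
0 0 0 0
0 0 0 0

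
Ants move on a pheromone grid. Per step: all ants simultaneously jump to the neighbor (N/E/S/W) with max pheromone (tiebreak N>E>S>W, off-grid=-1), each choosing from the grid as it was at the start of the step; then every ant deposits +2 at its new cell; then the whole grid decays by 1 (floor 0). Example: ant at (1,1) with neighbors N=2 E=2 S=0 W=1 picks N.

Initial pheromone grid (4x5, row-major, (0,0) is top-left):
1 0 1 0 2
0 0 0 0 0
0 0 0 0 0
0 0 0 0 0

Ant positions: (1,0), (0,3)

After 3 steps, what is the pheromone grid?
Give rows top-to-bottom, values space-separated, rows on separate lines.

After step 1: ants at (0,0),(0,4)
  2 0 0 0 3
  0 0 0 0 0
  0 0 0 0 0
  0 0 0 0 0
After step 2: ants at (0,1),(1,4)
  1 1 0 0 2
  0 0 0 0 1
  0 0 0 0 0
  0 0 0 0 0
After step 3: ants at (0,0),(0,4)
  2 0 0 0 3
  0 0 0 0 0
  0 0 0 0 0
  0 0 0 0 0

2 0 0 0 3
0 0 0 0 0
0 0 0 0 0
0 0 0 0 0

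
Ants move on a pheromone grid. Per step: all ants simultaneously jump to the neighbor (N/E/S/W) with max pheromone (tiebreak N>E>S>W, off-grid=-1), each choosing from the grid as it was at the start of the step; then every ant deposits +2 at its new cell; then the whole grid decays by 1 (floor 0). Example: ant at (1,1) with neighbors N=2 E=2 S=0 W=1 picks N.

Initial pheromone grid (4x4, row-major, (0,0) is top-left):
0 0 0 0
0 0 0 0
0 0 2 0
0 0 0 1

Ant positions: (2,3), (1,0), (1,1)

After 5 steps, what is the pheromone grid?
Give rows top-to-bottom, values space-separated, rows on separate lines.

After step 1: ants at (2,2),(0,0),(0,1)
  1 1 0 0
  0 0 0 0
  0 0 3 0
  0 0 0 0
After step 2: ants at (1,2),(0,1),(0,0)
  2 2 0 0
  0 0 1 0
  0 0 2 0
  0 0 0 0
After step 3: ants at (2,2),(0,0),(0,1)
  3 3 0 0
  0 0 0 0
  0 0 3 0
  0 0 0 0
After step 4: ants at (1,2),(0,1),(0,0)
  4 4 0 0
  0 0 1 0
  0 0 2 0
  0 0 0 0
After step 5: ants at (2,2),(0,0),(0,1)
  5 5 0 0
  0 0 0 0
  0 0 3 0
  0 0 0 0

5 5 0 0
0 0 0 0
0 0 3 0
0 0 0 0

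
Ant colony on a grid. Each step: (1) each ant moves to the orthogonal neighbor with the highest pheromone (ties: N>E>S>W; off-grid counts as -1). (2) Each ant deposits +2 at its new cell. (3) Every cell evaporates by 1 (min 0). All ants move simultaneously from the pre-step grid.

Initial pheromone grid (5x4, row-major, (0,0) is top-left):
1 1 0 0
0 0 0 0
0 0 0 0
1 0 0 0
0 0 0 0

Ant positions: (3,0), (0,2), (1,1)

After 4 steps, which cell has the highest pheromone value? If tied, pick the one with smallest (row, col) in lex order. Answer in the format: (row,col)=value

Step 1: ant0:(3,0)->N->(2,0) | ant1:(0,2)->W->(0,1) | ant2:(1,1)->N->(0,1)
  grid max=4 at (0,1)
Step 2: ant0:(2,0)->N->(1,0) | ant1:(0,1)->E->(0,2) | ant2:(0,1)->E->(0,2)
  grid max=3 at (0,1)
Step 3: ant0:(1,0)->N->(0,0) | ant1:(0,2)->W->(0,1) | ant2:(0,2)->W->(0,1)
  grid max=6 at (0,1)
Step 4: ant0:(0,0)->E->(0,1) | ant1:(0,1)->E->(0,2) | ant2:(0,1)->E->(0,2)
  grid max=7 at (0,1)
Final grid:
  0 7 5 0
  0 0 0 0
  0 0 0 0
  0 0 0 0
  0 0 0 0
Max pheromone 7 at (0,1)

Answer: (0,1)=7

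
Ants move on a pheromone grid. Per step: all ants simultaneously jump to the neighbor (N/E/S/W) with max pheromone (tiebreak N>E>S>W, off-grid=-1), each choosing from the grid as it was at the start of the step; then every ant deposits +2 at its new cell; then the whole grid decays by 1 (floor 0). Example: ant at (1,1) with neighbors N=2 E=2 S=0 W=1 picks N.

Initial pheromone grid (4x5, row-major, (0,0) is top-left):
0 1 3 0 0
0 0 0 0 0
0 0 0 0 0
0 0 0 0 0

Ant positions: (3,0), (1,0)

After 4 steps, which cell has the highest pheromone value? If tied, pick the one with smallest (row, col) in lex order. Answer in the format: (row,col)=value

Step 1: ant0:(3,0)->N->(2,0) | ant1:(1,0)->N->(0,0)
  grid max=2 at (0,2)
Step 2: ant0:(2,0)->N->(1,0) | ant1:(0,0)->E->(0,1)
  grid max=1 at (0,1)
Step 3: ant0:(1,0)->N->(0,0) | ant1:(0,1)->E->(0,2)
  grid max=2 at (0,2)
Step 4: ant0:(0,0)->E->(0,1) | ant1:(0,2)->E->(0,3)
  grid max=1 at (0,1)
Final grid:
  0 1 1 1 0
  0 0 0 0 0
  0 0 0 0 0
  0 0 0 0 0
Max pheromone 1 at (0,1)

Answer: (0,1)=1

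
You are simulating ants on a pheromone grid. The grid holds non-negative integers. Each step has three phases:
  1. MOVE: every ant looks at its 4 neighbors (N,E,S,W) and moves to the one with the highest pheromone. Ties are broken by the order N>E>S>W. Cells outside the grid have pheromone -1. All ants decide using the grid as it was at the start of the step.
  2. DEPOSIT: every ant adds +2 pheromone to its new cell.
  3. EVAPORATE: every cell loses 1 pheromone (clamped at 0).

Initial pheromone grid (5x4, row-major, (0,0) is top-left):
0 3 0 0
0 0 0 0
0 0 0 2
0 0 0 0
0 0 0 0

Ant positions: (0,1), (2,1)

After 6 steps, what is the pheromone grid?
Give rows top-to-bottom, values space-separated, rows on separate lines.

After step 1: ants at (0,2),(1,1)
  0 2 1 0
  0 1 0 0
  0 0 0 1
  0 0 0 0
  0 0 0 0
After step 2: ants at (0,1),(0,1)
  0 5 0 0
  0 0 0 0
  0 0 0 0
  0 0 0 0
  0 0 0 0
After step 3: ants at (0,2),(0,2)
  0 4 3 0
  0 0 0 0
  0 0 0 0
  0 0 0 0
  0 0 0 0
After step 4: ants at (0,1),(0,1)
  0 7 2 0
  0 0 0 0
  0 0 0 0
  0 0 0 0
  0 0 0 0
After step 5: ants at (0,2),(0,2)
  0 6 5 0
  0 0 0 0
  0 0 0 0
  0 0 0 0
  0 0 0 0
After step 6: ants at (0,1),(0,1)
  0 9 4 0
  0 0 0 0
  0 0 0 0
  0 0 0 0
  0 0 0 0

0 9 4 0
0 0 0 0
0 0 0 0
0 0 0 0
0 0 0 0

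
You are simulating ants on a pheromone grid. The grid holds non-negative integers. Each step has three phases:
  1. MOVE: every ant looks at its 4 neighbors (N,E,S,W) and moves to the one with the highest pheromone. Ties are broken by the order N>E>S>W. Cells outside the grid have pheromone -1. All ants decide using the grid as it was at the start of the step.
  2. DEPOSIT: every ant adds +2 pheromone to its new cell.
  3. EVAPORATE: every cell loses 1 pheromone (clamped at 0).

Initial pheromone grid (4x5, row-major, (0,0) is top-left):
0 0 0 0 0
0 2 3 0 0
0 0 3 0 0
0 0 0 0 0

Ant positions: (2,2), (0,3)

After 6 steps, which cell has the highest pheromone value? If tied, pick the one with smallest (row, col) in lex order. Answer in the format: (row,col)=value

Answer: (1,2)=3

Derivation:
Step 1: ant0:(2,2)->N->(1,2) | ant1:(0,3)->E->(0,4)
  grid max=4 at (1,2)
Step 2: ant0:(1,2)->S->(2,2) | ant1:(0,4)->S->(1,4)
  grid max=3 at (1,2)
Step 3: ant0:(2,2)->N->(1,2) | ant1:(1,4)->N->(0,4)
  grid max=4 at (1,2)
Step 4: ant0:(1,2)->S->(2,2) | ant1:(0,4)->S->(1,4)
  grid max=3 at (1,2)
Step 5: ant0:(2,2)->N->(1,2) | ant1:(1,4)->N->(0,4)
  grid max=4 at (1,2)
Step 6: ant0:(1,2)->S->(2,2) | ant1:(0,4)->S->(1,4)
  grid max=3 at (1,2)
Final grid:
  0 0 0 0 0
  0 0 3 0 1
  0 0 3 0 0
  0 0 0 0 0
Max pheromone 3 at (1,2)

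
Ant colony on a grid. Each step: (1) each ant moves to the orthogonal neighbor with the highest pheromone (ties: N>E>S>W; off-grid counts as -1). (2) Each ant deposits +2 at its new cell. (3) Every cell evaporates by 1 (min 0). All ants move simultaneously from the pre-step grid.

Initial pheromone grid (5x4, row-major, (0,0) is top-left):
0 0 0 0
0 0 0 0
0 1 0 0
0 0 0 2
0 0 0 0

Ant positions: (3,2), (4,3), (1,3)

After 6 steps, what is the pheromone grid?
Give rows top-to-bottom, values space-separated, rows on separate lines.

After step 1: ants at (3,3),(3,3),(0,3)
  0 0 0 1
  0 0 0 0
  0 0 0 0
  0 0 0 5
  0 0 0 0
After step 2: ants at (2,3),(2,3),(1,3)
  0 0 0 0
  0 0 0 1
  0 0 0 3
  0 0 0 4
  0 0 0 0
After step 3: ants at (3,3),(3,3),(2,3)
  0 0 0 0
  0 0 0 0
  0 0 0 4
  0 0 0 7
  0 0 0 0
After step 4: ants at (2,3),(2,3),(3,3)
  0 0 0 0
  0 0 0 0
  0 0 0 7
  0 0 0 8
  0 0 0 0
After step 5: ants at (3,3),(3,3),(2,3)
  0 0 0 0
  0 0 0 0
  0 0 0 8
  0 0 0 11
  0 0 0 0
After step 6: ants at (2,3),(2,3),(3,3)
  0 0 0 0
  0 0 0 0
  0 0 0 11
  0 0 0 12
  0 0 0 0

0 0 0 0
0 0 0 0
0 0 0 11
0 0 0 12
0 0 0 0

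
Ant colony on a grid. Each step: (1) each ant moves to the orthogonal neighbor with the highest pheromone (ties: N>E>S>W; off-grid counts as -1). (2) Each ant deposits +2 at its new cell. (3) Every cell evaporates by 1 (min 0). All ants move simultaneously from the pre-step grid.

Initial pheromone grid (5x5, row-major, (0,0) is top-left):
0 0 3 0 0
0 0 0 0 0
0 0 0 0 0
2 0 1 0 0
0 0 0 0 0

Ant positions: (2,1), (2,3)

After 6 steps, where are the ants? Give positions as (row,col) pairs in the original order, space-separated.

Step 1: ant0:(2,1)->N->(1,1) | ant1:(2,3)->N->(1,3)
  grid max=2 at (0,2)
Step 2: ant0:(1,1)->N->(0,1) | ant1:(1,3)->N->(0,3)
  grid max=1 at (0,1)
Step 3: ant0:(0,1)->E->(0,2) | ant1:(0,3)->W->(0,2)
  grid max=4 at (0,2)
Step 4: ant0:(0,2)->E->(0,3) | ant1:(0,2)->E->(0,3)
  grid max=3 at (0,2)
Step 5: ant0:(0,3)->W->(0,2) | ant1:(0,3)->W->(0,2)
  grid max=6 at (0,2)
Step 6: ant0:(0,2)->E->(0,3) | ant1:(0,2)->E->(0,3)
  grid max=5 at (0,2)

(0,3) (0,3)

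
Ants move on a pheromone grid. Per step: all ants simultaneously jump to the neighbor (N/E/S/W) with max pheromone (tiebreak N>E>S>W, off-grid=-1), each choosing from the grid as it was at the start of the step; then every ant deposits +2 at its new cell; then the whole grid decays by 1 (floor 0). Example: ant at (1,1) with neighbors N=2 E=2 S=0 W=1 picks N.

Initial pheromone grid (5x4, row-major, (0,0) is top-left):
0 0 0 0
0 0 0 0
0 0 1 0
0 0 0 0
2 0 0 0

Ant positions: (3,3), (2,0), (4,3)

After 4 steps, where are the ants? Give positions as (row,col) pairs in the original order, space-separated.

Step 1: ant0:(3,3)->N->(2,3) | ant1:(2,0)->N->(1,0) | ant2:(4,3)->N->(3,3)
  grid max=1 at (1,0)
Step 2: ant0:(2,3)->S->(3,3) | ant1:(1,0)->N->(0,0) | ant2:(3,3)->N->(2,3)
  grid max=2 at (2,3)
Step 3: ant0:(3,3)->N->(2,3) | ant1:(0,0)->E->(0,1) | ant2:(2,3)->S->(3,3)
  grid max=3 at (2,3)
Step 4: ant0:(2,3)->S->(3,3) | ant1:(0,1)->E->(0,2) | ant2:(3,3)->N->(2,3)
  grid max=4 at (2,3)

(3,3) (0,2) (2,3)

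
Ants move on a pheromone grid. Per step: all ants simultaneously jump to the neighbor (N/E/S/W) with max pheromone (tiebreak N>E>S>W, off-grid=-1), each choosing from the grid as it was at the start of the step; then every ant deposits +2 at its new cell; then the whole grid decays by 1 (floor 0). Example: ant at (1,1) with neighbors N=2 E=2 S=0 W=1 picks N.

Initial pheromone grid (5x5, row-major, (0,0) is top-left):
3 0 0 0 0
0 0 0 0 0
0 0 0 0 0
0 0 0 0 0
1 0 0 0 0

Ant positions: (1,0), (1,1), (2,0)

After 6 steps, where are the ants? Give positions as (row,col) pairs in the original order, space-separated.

Step 1: ant0:(1,0)->N->(0,0) | ant1:(1,1)->N->(0,1) | ant2:(2,0)->N->(1,0)
  grid max=4 at (0,0)
Step 2: ant0:(0,0)->E->(0,1) | ant1:(0,1)->W->(0,0) | ant2:(1,0)->N->(0,0)
  grid max=7 at (0,0)
Step 3: ant0:(0,1)->W->(0,0) | ant1:(0,0)->E->(0,1) | ant2:(0,0)->E->(0,1)
  grid max=8 at (0,0)
Step 4: ant0:(0,0)->E->(0,1) | ant1:(0,1)->W->(0,0) | ant2:(0,1)->W->(0,0)
  grid max=11 at (0,0)
Step 5: ant0:(0,1)->W->(0,0) | ant1:(0,0)->E->(0,1) | ant2:(0,0)->E->(0,1)
  grid max=12 at (0,0)
Step 6: ant0:(0,0)->E->(0,1) | ant1:(0,1)->W->(0,0) | ant2:(0,1)->W->(0,0)
  grid max=15 at (0,0)

(0,1) (0,0) (0,0)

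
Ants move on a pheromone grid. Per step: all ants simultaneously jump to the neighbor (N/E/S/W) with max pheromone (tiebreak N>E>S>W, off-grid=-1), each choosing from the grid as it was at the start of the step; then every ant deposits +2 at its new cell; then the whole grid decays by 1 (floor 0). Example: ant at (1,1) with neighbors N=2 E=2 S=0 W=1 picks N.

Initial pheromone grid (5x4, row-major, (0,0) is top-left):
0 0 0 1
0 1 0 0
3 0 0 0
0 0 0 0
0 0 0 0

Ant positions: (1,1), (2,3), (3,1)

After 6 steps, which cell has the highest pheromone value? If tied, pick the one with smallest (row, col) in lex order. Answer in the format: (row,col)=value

Step 1: ant0:(1,1)->N->(0,1) | ant1:(2,3)->N->(1,3) | ant2:(3,1)->N->(2,1)
  grid max=2 at (2,0)
Step 2: ant0:(0,1)->E->(0,2) | ant1:(1,3)->N->(0,3) | ant2:(2,1)->W->(2,0)
  grid max=3 at (2,0)
Step 3: ant0:(0,2)->E->(0,3) | ant1:(0,3)->W->(0,2) | ant2:(2,0)->N->(1,0)
  grid max=2 at (0,2)
Step 4: ant0:(0,3)->W->(0,2) | ant1:(0,2)->E->(0,3) | ant2:(1,0)->S->(2,0)
  grid max=3 at (0,2)
Step 5: ant0:(0,2)->E->(0,3) | ant1:(0,3)->W->(0,2) | ant2:(2,0)->N->(1,0)
  grid max=4 at (0,2)
Step 6: ant0:(0,3)->W->(0,2) | ant1:(0,2)->E->(0,3) | ant2:(1,0)->S->(2,0)
  grid max=5 at (0,2)
Final grid:
  0 0 5 5
  0 0 0 0
  3 0 0 0
  0 0 0 0
  0 0 0 0
Max pheromone 5 at (0,2)

Answer: (0,2)=5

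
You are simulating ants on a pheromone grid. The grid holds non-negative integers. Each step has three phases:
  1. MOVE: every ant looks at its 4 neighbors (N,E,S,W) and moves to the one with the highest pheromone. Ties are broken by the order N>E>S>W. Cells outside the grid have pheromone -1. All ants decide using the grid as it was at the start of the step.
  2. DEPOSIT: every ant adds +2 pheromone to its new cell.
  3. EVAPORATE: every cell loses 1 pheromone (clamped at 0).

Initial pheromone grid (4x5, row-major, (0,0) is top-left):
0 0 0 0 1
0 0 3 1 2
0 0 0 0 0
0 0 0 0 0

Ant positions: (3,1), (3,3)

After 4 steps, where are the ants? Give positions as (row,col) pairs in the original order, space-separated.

Step 1: ant0:(3,1)->N->(2,1) | ant1:(3,3)->N->(2,3)
  grid max=2 at (1,2)
Step 2: ant0:(2,1)->N->(1,1) | ant1:(2,3)->N->(1,3)
  grid max=1 at (1,1)
Step 3: ant0:(1,1)->E->(1,2) | ant1:(1,3)->W->(1,2)
  grid max=4 at (1,2)
Step 4: ant0:(1,2)->N->(0,2) | ant1:(1,2)->N->(0,2)
  grid max=3 at (0,2)

(0,2) (0,2)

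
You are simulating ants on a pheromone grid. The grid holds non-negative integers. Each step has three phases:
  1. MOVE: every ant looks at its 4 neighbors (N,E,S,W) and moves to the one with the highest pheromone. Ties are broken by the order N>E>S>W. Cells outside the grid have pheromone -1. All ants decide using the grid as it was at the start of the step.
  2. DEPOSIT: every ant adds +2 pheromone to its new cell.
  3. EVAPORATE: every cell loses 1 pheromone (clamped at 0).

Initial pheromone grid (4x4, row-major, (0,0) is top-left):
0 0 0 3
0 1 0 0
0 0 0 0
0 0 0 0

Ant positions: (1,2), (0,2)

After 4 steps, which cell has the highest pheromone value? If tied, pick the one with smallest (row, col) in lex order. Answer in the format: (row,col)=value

Step 1: ant0:(1,2)->W->(1,1) | ant1:(0,2)->E->(0,3)
  grid max=4 at (0,3)
Step 2: ant0:(1,1)->N->(0,1) | ant1:(0,3)->S->(1,3)
  grid max=3 at (0,3)
Step 3: ant0:(0,1)->S->(1,1) | ant1:(1,3)->N->(0,3)
  grid max=4 at (0,3)
Step 4: ant0:(1,1)->N->(0,1) | ant1:(0,3)->S->(1,3)
  grid max=3 at (0,3)
Final grid:
  0 1 0 3
  0 1 0 1
  0 0 0 0
  0 0 0 0
Max pheromone 3 at (0,3)

Answer: (0,3)=3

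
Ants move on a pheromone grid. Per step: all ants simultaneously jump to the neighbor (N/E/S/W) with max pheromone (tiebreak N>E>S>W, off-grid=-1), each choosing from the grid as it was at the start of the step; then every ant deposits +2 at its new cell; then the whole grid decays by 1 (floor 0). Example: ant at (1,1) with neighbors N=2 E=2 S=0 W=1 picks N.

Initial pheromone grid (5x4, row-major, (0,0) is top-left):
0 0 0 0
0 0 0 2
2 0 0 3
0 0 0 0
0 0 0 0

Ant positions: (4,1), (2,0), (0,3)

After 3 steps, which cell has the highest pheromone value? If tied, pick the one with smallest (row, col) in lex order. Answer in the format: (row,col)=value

Step 1: ant0:(4,1)->N->(3,1) | ant1:(2,0)->N->(1,0) | ant2:(0,3)->S->(1,3)
  grid max=3 at (1,3)
Step 2: ant0:(3,1)->N->(2,1) | ant1:(1,0)->S->(2,0) | ant2:(1,3)->S->(2,3)
  grid max=3 at (2,3)
Step 3: ant0:(2,1)->W->(2,0) | ant1:(2,0)->E->(2,1) | ant2:(2,3)->N->(1,3)
  grid max=3 at (1,3)
Final grid:
  0 0 0 0
  0 0 0 3
  3 2 0 2
  0 0 0 0
  0 0 0 0
Max pheromone 3 at (1,3)

Answer: (1,3)=3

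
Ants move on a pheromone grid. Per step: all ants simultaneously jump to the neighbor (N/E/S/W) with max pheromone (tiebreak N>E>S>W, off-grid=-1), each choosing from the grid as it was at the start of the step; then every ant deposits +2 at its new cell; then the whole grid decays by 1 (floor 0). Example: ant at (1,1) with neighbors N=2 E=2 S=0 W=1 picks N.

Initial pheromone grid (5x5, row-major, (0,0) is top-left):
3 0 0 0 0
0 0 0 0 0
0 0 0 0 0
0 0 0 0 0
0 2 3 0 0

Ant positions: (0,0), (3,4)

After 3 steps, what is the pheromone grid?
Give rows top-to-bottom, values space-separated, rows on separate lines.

After step 1: ants at (0,1),(2,4)
  2 1 0 0 0
  0 0 0 0 0
  0 0 0 0 1
  0 0 0 0 0
  0 1 2 0 0
After step 2: ants at (0,0),(1,4)
  3 0 0 0 0
  0 0 0 0 1
  0 0 0 0 0
  0 0 0 0 0
  0 0 1 0 0
After step 3: ants at (0,1),(0,4)
  2 1 0 0 1
  0 0 0 0 0
  0 0 0 0 0
  0 0 0 0 0
  0 0 0 0 0

2 1 0 0 1
0 0 0 0 0
0 0 0 0 0
0 0 0 0 0
0 0 0 0 0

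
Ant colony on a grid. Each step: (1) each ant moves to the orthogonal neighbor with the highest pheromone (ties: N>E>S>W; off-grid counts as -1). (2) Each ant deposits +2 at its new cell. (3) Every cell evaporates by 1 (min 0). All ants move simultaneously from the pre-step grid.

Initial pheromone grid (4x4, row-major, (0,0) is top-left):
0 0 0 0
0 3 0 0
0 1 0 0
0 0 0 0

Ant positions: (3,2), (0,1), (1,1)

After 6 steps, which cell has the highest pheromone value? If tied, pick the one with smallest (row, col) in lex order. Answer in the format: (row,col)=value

Step 1: ant0:(3,2)->N->(2,2) | ant1:(0,1)->S->(1,1) | ant2:(1,1)->S->(2,1)
  grid max=4 at (1,1)
Step 2: ant0:(2,2)->W->(2,1) | ant1:(1,1)->S->(2,1) | ant2:(2,1)->N->(1,1)
  grid max=5 at (1,1)
Step 3: ant0:(2,1)->N->(1,1) | ant1:(2,1)->N->(1,1) | ant2:(1,1)->S->(2,1)
  grid max=8 at (1,1)
Step 4: ant0:(1,1)->S->(2,1) | ant1:(1,1)->S->(2,1) | ant2:(2,1)->N->(1,1)
  grid max=9 at (1,1)
Step 5: ant0:(2,1)->N->(1,1) | ant1:(2,1)->N->(1,1) | ant2:(1,1)->S->(2,1)
  grid max=12 at (1,1)
Step 6: ant0:(1,1)->S->(2,1) | ant1:(1,1)->S->(2,1) | ant2:(2,1)->N->(1,1)
  grid max=13 at (1,1)
Final grid:
  0 0 0 0
  0 13 0 0
  0 13 0 0
  0 0 0 0
Max pheromone 13 at (1,1)

Answer: (1,1)=13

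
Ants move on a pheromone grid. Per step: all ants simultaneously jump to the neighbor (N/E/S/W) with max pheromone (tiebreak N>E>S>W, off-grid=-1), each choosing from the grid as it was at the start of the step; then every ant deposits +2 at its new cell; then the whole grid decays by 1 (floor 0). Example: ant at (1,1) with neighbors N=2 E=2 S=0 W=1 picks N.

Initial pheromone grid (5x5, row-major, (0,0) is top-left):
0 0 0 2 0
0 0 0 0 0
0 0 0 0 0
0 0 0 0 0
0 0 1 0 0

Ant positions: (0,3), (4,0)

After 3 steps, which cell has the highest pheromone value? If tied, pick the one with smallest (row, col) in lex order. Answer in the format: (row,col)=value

Answer: (0,3)=1

Derivation:
Step 1: ant0:(0,3)->E->(0,4) | ant1:(4,0)->N->(3,0)
  grid max=1 at (0,3)
Step 2: ant0:(0,4)->W->(0,3) | ant1:(3,0)->N->(2,0)
  grid max=2 at (0,3)
Step 3: ant0:(0,3)->E->(0,4) | ant1:(2,0)->N->(1,0)
  grid max=1 at (0,3)
Final grid:
  0 0 0 1 1
  1 0 0 0 0
  0 0 0 0 0
  0 0 0 0 0
  0 0 0 0 0
Max pheromone 1 at (0,3)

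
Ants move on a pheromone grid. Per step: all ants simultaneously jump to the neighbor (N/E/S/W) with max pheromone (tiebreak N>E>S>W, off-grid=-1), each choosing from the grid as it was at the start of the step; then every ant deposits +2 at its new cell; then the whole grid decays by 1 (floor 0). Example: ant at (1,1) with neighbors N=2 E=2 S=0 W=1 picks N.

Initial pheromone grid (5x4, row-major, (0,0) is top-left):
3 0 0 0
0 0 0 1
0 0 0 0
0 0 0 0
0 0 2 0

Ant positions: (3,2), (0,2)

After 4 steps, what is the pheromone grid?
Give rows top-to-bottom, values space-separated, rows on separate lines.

After step 1: ants at (4,2),(0,3)
  2 0 0 1
  0 0 0 0
  0 0 0 0
  0 0 0 0
  0 0 3 0
After step 2: ants at (3,2),(1,3)
  1 0 0 0
  0 0 0 1
  0 0 0 0
  0 0 1 0
  0 0 2 0
After step 3: ants at (4,2),(0,3)
  0 0 0 1
  0 0 0 0
  0 0 0 0
  0 0 0 0
  0 0 3 0
After step 4: ants at (3,2),(1,3)
  0 0 0 0
  0 0 0 1
  0 0 0 0
  0 0 1 0
  0 0 2 0

0 0 0 0
0 0 0 1
0 0 0 0
0 0 1 0
0 0 2 0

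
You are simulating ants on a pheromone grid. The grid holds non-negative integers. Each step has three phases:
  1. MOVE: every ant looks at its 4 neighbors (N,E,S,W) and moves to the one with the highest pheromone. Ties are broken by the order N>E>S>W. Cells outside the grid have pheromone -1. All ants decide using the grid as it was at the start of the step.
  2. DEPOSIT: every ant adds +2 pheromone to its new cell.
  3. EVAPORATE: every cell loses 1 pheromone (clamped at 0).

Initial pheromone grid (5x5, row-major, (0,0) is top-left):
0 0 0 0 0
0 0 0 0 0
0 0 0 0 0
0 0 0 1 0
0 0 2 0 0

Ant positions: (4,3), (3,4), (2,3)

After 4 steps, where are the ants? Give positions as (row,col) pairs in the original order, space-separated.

Step 1: ant0:(4,3)->W->(4,2) | ant1:(3,4)->W->(3,3) | ant2:(2,3)->S->(3,3)
  grid max=4 at (3,3)
Step 2: ant0:(4,2)->N->(3,2) | ant1:(3,3)->N->(2,3) | ant2:(3,3)->N->(2,3)
  grid max=3 at (2,3)
Step 3: ant0:(3,2)->E->(3,3) | ant1:(2,3)->S->(3,3) | ant2:(2,3)->S->(3,3)
  grid max=8 at (3,3)
Step 4: ant0:(3,3)->N->(2,3) | ant1:(3,3)->N->(2,3) | ant2:(3,3)->N->(2,3)
  grid max=7 at (2,3)

(2,3) (2,3) (2,3)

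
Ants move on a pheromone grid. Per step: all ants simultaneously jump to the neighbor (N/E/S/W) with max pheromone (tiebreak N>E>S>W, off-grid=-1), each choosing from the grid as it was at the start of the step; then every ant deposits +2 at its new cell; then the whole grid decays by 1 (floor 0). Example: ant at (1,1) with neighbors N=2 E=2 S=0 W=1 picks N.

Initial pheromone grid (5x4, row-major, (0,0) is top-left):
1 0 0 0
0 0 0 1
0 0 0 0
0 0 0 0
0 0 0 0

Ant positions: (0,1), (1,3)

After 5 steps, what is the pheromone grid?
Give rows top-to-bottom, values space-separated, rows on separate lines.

After step 1: ants at (0,0),(0,3)
  2 0 0 1
  0 0 0 0
  0 0 0 0
  0 0 0 0
  0 0 0 0
After step 2: ants at (0,1),(1,3)
  1 1 0 0
  0 0 0 1
  0 0 0 0
  0 0 0 0
  0 0 0 0
After step 3: ants at (0,0),(0,3)
  2 0 0 1
  0 0 0 0
  0 0 0 0
  0 0 0 0
  0 0 0 0
After step 4: ants at (0,1),(1,3)
  1 1 0 0
  0 0 0 1
  0 0 0 0
  0 0 0 0
  0 0 0 0
After step 5: ants at (0,0),(0,3)
  2 0 0 1
  0 0 0 0
  0 0 0 0
  0 0 0 0
  0 0 0 0

2 0 0 1
0 0 0 0
0 0 0 0
0 0 0 0
0 0 0 0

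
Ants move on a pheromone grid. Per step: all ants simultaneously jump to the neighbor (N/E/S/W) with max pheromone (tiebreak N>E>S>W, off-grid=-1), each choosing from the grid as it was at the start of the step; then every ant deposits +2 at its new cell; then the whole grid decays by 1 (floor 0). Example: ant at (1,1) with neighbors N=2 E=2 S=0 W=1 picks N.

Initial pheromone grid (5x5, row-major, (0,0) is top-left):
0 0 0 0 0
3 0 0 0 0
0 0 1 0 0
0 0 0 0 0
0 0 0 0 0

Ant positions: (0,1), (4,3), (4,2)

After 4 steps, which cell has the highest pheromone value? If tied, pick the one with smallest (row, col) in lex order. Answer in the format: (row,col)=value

Answer: (3,2)=4

Derivation:
Step 1: ant0:(0,1)->E->(0,2) | ant1:(4,3)->N->(3,3) | ant2:(4,2)->N->(3,2)
  grid max=2 at (1,0)
Step 2: ant0:(0,2)->E->(0,3) | ant1:(3,3)->W->(3,2) | ant2:(3,2)->E->(3,3)
  grid max=2 at (3,2)
Step 3: ant0:(0,3)->E->(0,4) | ant1:(3,2)->E->(3,3) | ant2:(3,3)->W->(3,2)
  grid max=3 at (3,2)
Step 4: ant0:(0,4)->S->(1,4) | ant1:(3,3)->W->(3,2) | ant2:(3,2)->E->(3,3)
  grid max=4 at (3,2)
Final grid:
  0 0 0 0 0
  0 0 0 0 1
  0 0 0 0 0
  0 0 4 4 0
  0 0 0 0 0
Max pheromone 4 at (3,2)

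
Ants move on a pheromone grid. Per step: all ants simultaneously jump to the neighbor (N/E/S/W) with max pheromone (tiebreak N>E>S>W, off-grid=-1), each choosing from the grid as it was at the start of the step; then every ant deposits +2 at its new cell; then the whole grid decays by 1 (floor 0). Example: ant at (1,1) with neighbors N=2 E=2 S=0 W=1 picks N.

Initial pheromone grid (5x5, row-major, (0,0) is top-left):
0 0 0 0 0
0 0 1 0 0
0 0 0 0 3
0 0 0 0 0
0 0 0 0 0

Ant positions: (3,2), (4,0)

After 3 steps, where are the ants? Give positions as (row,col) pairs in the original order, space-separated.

Step 1: ant0:(3,2)->N->(2,2) | ant1:(4,0)->N->(3,0)
  grid max=2 at (2,4)
Step 2: ant0:(2,2)->N->(1,2) | ant1:(3,0)->N->(2,0)
  grid max=1 at (1,2)
Step 3: ant0:(1,2)->N->(0,2) | ant1:(2,0)->N->(1,0)
  grid max=1 at (0,2)

(0,2) (1,0)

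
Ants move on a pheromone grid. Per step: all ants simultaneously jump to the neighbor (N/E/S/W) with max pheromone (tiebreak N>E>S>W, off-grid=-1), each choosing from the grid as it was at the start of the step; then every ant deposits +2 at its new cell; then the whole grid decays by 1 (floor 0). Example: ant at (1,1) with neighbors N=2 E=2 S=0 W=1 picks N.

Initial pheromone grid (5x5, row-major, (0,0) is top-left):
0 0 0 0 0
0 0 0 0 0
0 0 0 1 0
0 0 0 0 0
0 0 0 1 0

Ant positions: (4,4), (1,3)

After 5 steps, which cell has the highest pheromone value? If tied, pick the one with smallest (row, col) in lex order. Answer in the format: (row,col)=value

Answer: (2,3)=6

Derivation:
Step 1: ant0:(4,4)->W->(4,3) | ant1:(1,3)->S->(2,3)
  grid max=2 at (2,3)
Step 2: ant0:(4,3)->N->(3,3) | ant1:(2,3)->N->(1,3)
  grid max=1 at (1,3)
Step 3: ant0:(3,3)->N->(2,3) | ant1:(1,3)->S->(2,3)
  grid max=4 at (2,3)
Step 4: ant0:(2,3)->N->(1,3) | ant1:(2,3)->N->(1,3)
  grid max=3 at (1,3)
Step 5: ant0:(1,3)->S->(2,3) | ant1:(1,3)->S->(2,3)
  grid max=6 at (2,3)
Final grid:
  0 0 0 0 0
  0 0 0 2 0
  0 0 0 6 0
  0 0 0 0 0
  0 0 0 0 0
Max pheromone 6 at (2,3)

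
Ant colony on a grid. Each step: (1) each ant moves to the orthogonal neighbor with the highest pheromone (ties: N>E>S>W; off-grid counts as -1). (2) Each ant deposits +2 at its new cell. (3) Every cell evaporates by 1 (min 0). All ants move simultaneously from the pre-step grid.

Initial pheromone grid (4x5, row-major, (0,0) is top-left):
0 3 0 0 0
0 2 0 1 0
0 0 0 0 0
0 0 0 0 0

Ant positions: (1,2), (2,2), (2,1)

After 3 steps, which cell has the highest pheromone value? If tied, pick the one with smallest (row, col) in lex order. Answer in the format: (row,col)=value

Answer: (1,1)=9

Derivation:
Step 1: ant0:(1,2)->W->(1,1) | ant1:(2,2)->N->(1,2) | ant2:(2,1)->N->(1,1)
  grid max=5 at (1,1)
Step 2: ant0:(1,1)->N->(0,1) | ant1:(1,2)->W->(1,1) | ant2:(1,1)->N->(0,1)
  grid max=6 at (1,1)
Step 3: ant0:(0,1)->S->(1,1) | ant1:(1,1)->N->(0,1) | ant2:(0,1)->S->(1,1)
  grid max=9 at (1,1)
Final grid:
  0 6 0 0 0
  0 9 0 0 0
  0 0 0 0 0
  0 0 0 0 0
Max pheromone 9 at (1,1)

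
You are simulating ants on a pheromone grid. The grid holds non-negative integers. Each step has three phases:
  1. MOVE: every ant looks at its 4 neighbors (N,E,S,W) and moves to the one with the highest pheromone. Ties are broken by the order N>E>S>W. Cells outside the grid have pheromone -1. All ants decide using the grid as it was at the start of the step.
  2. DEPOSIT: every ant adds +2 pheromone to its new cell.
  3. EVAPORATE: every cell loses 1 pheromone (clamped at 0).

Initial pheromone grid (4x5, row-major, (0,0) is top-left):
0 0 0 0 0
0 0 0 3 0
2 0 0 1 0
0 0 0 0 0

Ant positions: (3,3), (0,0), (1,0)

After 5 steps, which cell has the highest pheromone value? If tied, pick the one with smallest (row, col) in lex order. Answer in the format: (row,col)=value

Answer: (1,3)=4

Derivation:
Step 1: ant0:(3,3)->N->(2,3) | ant1:(0,0)->E->(0,1) | ant2:(1,0)->S->(2,0)
  grid max=3 at (2,0)
Step 2: ant0:(2,3)->N->(1,3) | ant1:(0,1)->E->(0,2) | ant2:(2,0)->N->(1,0)
  grid max=3 at (1,3)
Step 3: ant0:(1,3)->S->(2,3) | ant1:(0,2)->E->(0,3) | ant2:(1,0)->S->(2,0)
  grid max=3 at (2,0)
Step 4: ant0:(2,3)->N->(1,3) | ant1:(0,3)->S->(1,3) | ant2:(2,0)->N->(1,0)
  grid max=5 at (1,3)
Step 5: ant0:(1,3)->S->(2,3) | ant1:(1,3)->S->(2,3) | ant2:(1,0)->S->(2,0)
  grid max=4 at (1,3)
Final grid:
  0 0 0 0 0
  0 0 0 4 0
  3 0 0 4 0
  0 0 0 0 0
Max pheromone 4 at (1,3)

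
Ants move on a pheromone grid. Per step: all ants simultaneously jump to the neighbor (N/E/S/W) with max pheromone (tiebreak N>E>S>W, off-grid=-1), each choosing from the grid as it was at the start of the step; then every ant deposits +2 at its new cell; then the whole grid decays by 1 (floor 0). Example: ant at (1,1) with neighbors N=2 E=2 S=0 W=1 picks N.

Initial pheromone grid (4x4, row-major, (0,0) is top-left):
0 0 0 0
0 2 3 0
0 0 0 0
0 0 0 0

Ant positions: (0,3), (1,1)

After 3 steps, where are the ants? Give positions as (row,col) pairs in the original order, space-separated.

Step 1: ant0:(0,3)->S->(1,3) | ant1:(1,1)->E->(1,2)
  grid max=4 at (1,2)
Step 2: ant0:(1,3)->W->(1,2) | ant1:(1,2)->E->(1,3)
  grid max=5 at (1,2)
Step 3: ant0:(1,2)->E->(1,3) | ant1:(1,3)->W->(1,2)
  grid max=6 at (1,2)

(1,3) (1,2)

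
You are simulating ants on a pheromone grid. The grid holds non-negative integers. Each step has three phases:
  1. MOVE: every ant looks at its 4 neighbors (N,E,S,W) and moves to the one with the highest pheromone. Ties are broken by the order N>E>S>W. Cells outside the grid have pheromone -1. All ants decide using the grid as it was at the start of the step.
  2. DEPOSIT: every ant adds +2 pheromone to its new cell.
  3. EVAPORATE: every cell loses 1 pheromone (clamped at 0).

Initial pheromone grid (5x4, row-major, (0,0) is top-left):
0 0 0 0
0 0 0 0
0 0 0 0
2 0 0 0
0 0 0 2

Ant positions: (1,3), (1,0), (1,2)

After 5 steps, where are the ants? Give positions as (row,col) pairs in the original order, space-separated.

Step 1: ant0:(1,3)->N->(0,3) | ant1:(1,0)->N->(0,0) | ant2:(1,2)->N->(0,2)
  grid max=1 at (0,0)
Step 2: ant0:(0,3)->W->(0,2) | ant1:(0,0)->E->(0,1) | ant2:(0,2)->E->(0,3)
  grid max=2 at (0,2)
Step 3: ant0:(0,2)->E->(0,3) | ant1:(0,1)->E->(0,2) | ant2:(0,3)->W->(0,2)
  grid max=5 at (0,2)
Step 4: ant0:(0,3)->W->(0,2) | ant1:(0,2)->E->(0,3) | ant2:(0,2)->E->(0,3)
  grid max=6 at (0,2)
Step 5: ant0:(0,2)->E->(0,3) | ant1:(0,3)->W->(0,2) | ant2:(0,3)->W->(0,2)
  grid max=9 at (0,2)

(0,3) (0,2) (0,2)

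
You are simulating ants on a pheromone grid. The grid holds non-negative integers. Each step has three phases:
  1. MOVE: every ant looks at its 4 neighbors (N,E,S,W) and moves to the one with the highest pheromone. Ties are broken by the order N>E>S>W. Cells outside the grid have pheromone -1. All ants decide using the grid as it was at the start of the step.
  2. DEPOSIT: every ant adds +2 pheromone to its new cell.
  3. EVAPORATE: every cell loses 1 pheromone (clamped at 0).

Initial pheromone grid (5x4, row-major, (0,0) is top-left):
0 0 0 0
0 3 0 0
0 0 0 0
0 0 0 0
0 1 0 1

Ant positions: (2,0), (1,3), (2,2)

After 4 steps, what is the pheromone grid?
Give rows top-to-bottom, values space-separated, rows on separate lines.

After step 1: ants at (1,0),(0,3),(1,2)
  0 0 0 1
  1 2 1 0
  0 0 0 0
  0 0 0 0
  0 0 0 0
After step 2: ants at (1,1),(1,3),(1,1)
  0 0 0 0
  0 5 0 1
  0 0 0 0
  0 0 0 0
  0 0 0 0
After step 3: ants at (0,1),(0,3),(0,1)
  0 3 0 1
  0 4 0 0
  0 0 0 0
  0 0 0 0
  0 0 0 0
After step 4: ants at (1,1),(1,3),(1,1)
  0 2 0 0
  0 7 0 1
  0 0 0 0
  0 0 0 0
  0 0 0 0

0 2 0 0
0 7 0 1
0 0 0 0
0 0 0 0
0 0 0 0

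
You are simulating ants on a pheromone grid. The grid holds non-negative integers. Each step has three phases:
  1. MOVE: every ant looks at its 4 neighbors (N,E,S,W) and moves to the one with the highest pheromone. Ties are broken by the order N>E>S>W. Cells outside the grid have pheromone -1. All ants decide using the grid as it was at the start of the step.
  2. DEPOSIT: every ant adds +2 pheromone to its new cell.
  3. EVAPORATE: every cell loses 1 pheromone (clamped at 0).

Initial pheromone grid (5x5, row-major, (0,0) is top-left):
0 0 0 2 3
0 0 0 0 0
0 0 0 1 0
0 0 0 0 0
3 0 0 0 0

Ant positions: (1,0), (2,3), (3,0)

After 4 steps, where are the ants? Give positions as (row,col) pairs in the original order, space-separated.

Step 1: ant0:(1,0)->N->(0,0) | ant1:(2,3)->N->(1,3) | ant2:(3,0)->S->(4,0)
  grid max=4 at (4,0)
Step 2: ant0:(0,0)->E->(0,1) | ant1:(1,3)->N->(0,3) | ant2:(4,0)->N->(3,0)
  grid max=3 at (4,0)
Step 3: ant0:(0,1)->E->(0,2) | ant1:(0,3)->E->(0,4) | ant2:(3,0)->S->(4,0)
  grid max=4 at (4,0)
Step 4: ant0:(0,2)->E->(0,3) | ant1:(0,4)->W->(0,3) | ant2:(4,0)->N->(3,0)
  grid max=4 at (0,3)

(0,3) (0,3) (3,0)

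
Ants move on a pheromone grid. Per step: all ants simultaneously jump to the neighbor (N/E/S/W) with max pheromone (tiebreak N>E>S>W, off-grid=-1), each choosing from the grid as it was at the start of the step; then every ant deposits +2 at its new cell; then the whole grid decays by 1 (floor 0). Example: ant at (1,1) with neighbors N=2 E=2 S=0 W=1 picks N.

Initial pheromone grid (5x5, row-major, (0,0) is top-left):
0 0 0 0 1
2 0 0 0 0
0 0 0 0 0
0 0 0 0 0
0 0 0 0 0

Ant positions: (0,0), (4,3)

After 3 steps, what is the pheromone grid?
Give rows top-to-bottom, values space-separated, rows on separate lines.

After step 1: ants at (1,0),(3,3)
  0 0 0 0 0
  3 0 0 0 0
  0 0 0 0 0
  0 0 0 1 0
  0 0 0 0 0
After step 2: ants at (0,0),(2,3)
  1 0 0 0 0
  2 0 0 0 0
  0 0 0 1 0
  0 0 0 0 0
  0 0 0 0 0
After step 3: ants at (1,0),(1,3)
  0 0 0 0 0
  3 0 0 1 0
  0 0 0 0 0
  0 0 0 0 0
  0 0 0 0 0

0 0 0 0 0
3 0 0 1 0
0 0 0 0 0
0 0 0 0 0
0 0 0 0 0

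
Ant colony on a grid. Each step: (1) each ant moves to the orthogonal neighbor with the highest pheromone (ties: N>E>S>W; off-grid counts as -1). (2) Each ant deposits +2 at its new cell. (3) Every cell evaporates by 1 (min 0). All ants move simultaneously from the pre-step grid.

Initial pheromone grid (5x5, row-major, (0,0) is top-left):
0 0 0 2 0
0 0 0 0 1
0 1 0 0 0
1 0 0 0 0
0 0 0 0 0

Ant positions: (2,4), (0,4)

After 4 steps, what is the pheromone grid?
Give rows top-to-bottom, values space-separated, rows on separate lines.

After step 1: ants at (1,4),(0,3)
  0 0 0 3 0
  0 0 0 0 2
  0 0 0 0 0
  0 0 0 0 0
  0 0 0 0 0
After step 2: ants at (0,4),(0,4)
  0 0 0 2 3
  0 0 0 0 1
  0 0 0 0 0
  0 0 0 0 0
  0 0 0 0 0
After step 3: ants at (0,3),(0,3)
  0 0 0 5 2
  0 0 0 0 0
  0 0 0 0 0
  0 0 0 0 0
  0 0 0 0 0
After step 4: ants at (0,4),(0,4)
  0 0 0 4 5
  0 0 0 0 0
  0 0 0 0 0
  0 0 0 0 0
  0 0 0 0 0

0 0 0 4 5
0 0 0 0 0
0 0 0 0 0
0 0 0 0 0
0 0 0 0 0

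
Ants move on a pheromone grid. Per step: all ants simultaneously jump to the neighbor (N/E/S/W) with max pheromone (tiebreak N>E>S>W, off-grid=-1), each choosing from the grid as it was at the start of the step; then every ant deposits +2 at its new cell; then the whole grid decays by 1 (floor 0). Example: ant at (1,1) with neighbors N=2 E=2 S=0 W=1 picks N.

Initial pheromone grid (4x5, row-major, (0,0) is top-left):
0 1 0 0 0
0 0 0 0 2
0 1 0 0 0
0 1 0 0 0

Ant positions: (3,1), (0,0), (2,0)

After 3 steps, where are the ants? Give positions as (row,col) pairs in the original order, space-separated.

Step 1: ant0:(3,1)->N->(2,1) | ant1:(0,0)->E->(0,1) | ant2:(2,0)->E->(2,1)
  grid max=4 at (2,1)
Step 2: ant0:(2,1)->N->(1,1) | ant1:(0,1)->E->(0,2) | ant2:(2,1)->N->(1,1)
  grid max=3 at (1,1)
Step 3: ant0:(1,1)->S->(2,1) | ant1:(0,2)->W->(0,1) | ant2:(1,1)->S->(2,1)
  grid max=6 at (2,1)

(2,1) (0,1) (2,1)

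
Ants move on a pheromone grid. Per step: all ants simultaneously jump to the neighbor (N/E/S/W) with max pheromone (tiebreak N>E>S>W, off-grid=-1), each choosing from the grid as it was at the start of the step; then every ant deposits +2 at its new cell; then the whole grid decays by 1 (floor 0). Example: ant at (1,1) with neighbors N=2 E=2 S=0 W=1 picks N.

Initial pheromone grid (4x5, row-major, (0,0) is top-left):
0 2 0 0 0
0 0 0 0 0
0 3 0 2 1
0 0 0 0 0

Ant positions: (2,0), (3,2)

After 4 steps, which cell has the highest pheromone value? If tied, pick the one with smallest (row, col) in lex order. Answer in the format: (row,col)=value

Step 1: ant0:(2,0)->E->(2,1) | ant1:(3,2)->N->(2,2)
  grid max=4 at (2,1)
Step 2: ant0:(2,1)->E->(2,2) | ant1:(2,2)->W->(2,1)
  grid max=5 at (2,1)
Step 3: ant0:(2,2)->W->(2,1) | ant1:(2,1)->E->(2,2)
  grid max=6 at (2,1)
Step 4: ant0:(2,1)->E->(2,2) | ant1:(2,2)->W->(2,1)
  grid max=7 at (2,1)
Final grid:
  0 0 0 0 0
  0 0 0 0 0
  0 7 4 0 0
  0 0 0 0 0
Max pheromone 7 at (2,1)

Answer: (2,1)=7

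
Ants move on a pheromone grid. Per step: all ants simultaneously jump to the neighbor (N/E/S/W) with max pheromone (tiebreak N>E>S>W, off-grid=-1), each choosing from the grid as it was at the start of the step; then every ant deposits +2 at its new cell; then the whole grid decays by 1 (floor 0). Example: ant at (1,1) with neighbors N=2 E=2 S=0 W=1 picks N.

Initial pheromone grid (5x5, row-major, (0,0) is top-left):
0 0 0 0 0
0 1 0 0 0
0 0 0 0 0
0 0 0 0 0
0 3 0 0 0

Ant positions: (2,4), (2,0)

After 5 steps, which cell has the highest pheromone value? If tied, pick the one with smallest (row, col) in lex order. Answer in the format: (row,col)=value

Step 1: ant0:(2,4)->N->(1,4) | ant1:(2,0)->N->(1,0)
  grid max=2 at (4,1)
Step 2: ant0:(1,4)->N->(0,4) | ant1:(1,0)->N->(0,0)
  grid max=1 at (0,0)
Step 3: ant0:(0,4)->S->(1,4) | ant1:(0,0)->E->(0,1)
  grid max=1 at (0,1)
Step 4: ant0:(1,4)->N->(0,4) | ant1:(0,1)->E->(0,2)
  grid max=1 at (0,2)
Step 5: ant0:(0,4)->S->(1,4) | ant1:(0,2)->E->(0,3)
  grid max=1 at (0,3)
Final grid:
  0 0 0 1 0
  0 0 0 0 1
  0 0 0 0 0
  0 0 0 0 0
  0 0 0 0 0
Max pheromone 1 at (0,3)

Answer: (0,3)=1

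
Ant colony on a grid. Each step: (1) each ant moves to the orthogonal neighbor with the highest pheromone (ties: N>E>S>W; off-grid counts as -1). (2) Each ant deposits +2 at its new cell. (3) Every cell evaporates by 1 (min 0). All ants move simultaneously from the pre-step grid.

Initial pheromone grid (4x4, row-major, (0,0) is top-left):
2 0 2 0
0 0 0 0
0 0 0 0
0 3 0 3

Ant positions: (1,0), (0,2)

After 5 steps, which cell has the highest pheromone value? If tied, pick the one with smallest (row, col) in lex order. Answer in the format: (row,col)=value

Answer: (0,2)=5

Derivation:
Step 1: ant0:(1,0)->N->(0,0) | ant1:(0,2)->E->(0,3)
  grid max=3 at (0,0)
Step 2: ant0:(0,0)->E->(0,1) | ant1:(0,3)->W->(0,2)
  grid max=2 at (0,0)
Step 3: ant0:(0,1)->E->(0,2) | ant1:(0,2)->W->(0,1)
  grid max=3 at (0,2)
Step 4: ant0:(0,2)->W->(0,1) | ant1:(0,1)->E->(0,2)
  grid max=4 at (0,2)
Step 5: ant0:(0,1)->E->(0,2) | ant1:(0,2)->W->(0,1)
  grid max=5 at (0,2)
Final grid:
  0 4 5 0
  0 0 0 0
  0 0 0 0
  0 0 0 0
Max pheromone 5 at (0,2)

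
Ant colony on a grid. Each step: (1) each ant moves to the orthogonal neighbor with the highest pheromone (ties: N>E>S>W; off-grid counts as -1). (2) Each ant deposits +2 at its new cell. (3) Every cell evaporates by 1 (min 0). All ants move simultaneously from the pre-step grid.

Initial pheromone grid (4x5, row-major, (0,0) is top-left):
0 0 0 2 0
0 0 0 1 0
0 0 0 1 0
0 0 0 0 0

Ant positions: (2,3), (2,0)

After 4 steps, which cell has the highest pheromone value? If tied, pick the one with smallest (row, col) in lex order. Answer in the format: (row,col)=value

Step 1: ant0:(2,3)->N->(1,3) | ant1:(2,0)->N->(1,0)
  grid max=2 at (1,3)
Step 2: ant0:(1,3)->N->(0,3) | ant1:(1,0)->N->(0,0)
  grid max=2 at (0,3)
Step 3: ant0:(0,3)->S->(1,3) | ant1:(0,0)->E->(0,1)
  grid max=2 at (1,3)
Step 4: ant0:(1,3)->N->(0,3) | ant1:(0,1)->E->(0,2)
  grid max=2 at (0,3)
Final grid:
  0 0 1 2 0
  0 0 0 1 0
  0 0 0 0 0
  0 0 0 0 0
Max pheromone 2 at (0,3)

Answer: (0,3)=2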